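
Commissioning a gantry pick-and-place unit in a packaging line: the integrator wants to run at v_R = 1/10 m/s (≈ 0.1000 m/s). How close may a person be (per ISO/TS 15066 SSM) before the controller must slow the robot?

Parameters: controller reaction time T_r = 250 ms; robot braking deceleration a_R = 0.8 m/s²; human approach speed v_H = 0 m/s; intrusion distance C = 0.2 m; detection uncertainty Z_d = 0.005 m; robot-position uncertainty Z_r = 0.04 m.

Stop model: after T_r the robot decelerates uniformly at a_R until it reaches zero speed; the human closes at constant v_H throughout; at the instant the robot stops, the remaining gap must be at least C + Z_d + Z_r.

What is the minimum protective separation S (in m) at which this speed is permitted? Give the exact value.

T_s = v_R/a_R = (1/10)/(4/5) = 0.1250 s
reaction-phase robot travel = 0.1000·0.2500 = 0.0250 m
braking distance = 0.1000²/(2·0.8000) = 0.0063 m
human over T_r+T_s: 0.0000·(0.2500+0.1250) = 0.0000 m
C+Z_d+Z_r = 0.2000+0.0050+0.0400 = 0.2450 m
S_min ≈ 0.0250+0.0063+0.0000+0.2450  ⇒  S_min = 221/800 m

S_min = 221/800 m = 0.2762 m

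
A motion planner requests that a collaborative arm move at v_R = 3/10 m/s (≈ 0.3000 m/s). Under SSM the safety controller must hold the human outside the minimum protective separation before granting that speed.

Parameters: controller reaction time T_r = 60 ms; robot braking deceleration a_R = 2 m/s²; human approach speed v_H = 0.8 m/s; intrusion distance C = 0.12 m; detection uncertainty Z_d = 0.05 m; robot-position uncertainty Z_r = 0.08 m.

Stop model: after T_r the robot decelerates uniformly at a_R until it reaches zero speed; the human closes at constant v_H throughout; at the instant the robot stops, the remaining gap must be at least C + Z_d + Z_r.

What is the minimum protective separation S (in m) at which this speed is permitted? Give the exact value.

S_min = 917/2000 m = 0.4585 m

T_s = v_R/a_R = (3/10)/2 = 0.1500 s
robot covers v_R·T_r = 0.3000·0.0600 = 0.0180 m before braking
braking distance = 0.3000²/(2·2.0000) = 0.0225 m
human over T_r+T_s: 0.8000·(0.0600+0.1500) = 0.1680 m
C+Z_d+Z_r = 0.1200+0.0500+0.0800 = 0.2500 m
S_min ≈ 0.0180+0.0225+0.1680+0.2500  ⇒  S_min = 917/2000 m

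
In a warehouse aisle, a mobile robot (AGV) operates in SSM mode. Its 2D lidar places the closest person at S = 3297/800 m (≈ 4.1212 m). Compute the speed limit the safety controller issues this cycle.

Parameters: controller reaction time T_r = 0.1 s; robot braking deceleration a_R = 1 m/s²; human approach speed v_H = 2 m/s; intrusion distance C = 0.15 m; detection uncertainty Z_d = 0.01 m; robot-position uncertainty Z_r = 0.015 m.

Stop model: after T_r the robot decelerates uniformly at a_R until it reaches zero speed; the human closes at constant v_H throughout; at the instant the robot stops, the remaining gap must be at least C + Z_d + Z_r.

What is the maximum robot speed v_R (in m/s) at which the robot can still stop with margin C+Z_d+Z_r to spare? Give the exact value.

quadratic (1/2)·v² + (21/10)·v + (-2997/800) = 0
  disc = (21/10)² − 4·(1/2)·(-2997/800) = 4761/400 ; √disc = 69/20
  v_R = (−(21/10) + 69/20) / (2·(1/2)) = 27/20 m/s
check:
T_s = v_R/a_R = (27/20)/1 = 1.3500 s
robot in T_r: 1.3500·0.1000 = 0.1350 m
braking distance = 1.3500²/(2·1.0000) = 0.9113 m
human over T_r+T_s: 2.0000·(0.1000+1.3500) = 2.9000 m
residual clearance needed = 0.1500+0.0100+0.0150 = 0.1750 m
sum ≈ 0.1350+0.9113+2.9000+0.1750 ≈ 4.1212 m = S ✓

v_R_max = 27/20 m/s = 1.3500 m/s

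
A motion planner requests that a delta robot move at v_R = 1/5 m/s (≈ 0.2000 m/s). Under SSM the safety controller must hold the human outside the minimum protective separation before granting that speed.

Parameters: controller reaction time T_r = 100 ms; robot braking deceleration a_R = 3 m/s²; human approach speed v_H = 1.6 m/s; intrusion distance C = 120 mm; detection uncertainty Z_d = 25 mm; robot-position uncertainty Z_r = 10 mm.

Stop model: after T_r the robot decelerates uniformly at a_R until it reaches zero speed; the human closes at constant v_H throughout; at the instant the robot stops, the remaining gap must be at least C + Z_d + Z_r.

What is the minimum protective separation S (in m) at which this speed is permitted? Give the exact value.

S_min = 269/600 m = 0.4483 m

braking lasts T_s = (1/5)/3 = 0.0667 s
robot in T_r: 0.2000·0.1000 = 0.0200 m
robot covers 0.2000·0.0667 − ½·3.0000·0.0667² = 0.0067 m while stopping
human over T_r+T_s: 1.6000·(0.1000+0.0667) = 0.2667 m
C+Z_d+Z_r = 0.1200+0.0250+0.0100 = 0.1550 m
S_min ≈ 0.0200+0.0067+0.2667+0.1550  ⇒  S_min = 269/600 m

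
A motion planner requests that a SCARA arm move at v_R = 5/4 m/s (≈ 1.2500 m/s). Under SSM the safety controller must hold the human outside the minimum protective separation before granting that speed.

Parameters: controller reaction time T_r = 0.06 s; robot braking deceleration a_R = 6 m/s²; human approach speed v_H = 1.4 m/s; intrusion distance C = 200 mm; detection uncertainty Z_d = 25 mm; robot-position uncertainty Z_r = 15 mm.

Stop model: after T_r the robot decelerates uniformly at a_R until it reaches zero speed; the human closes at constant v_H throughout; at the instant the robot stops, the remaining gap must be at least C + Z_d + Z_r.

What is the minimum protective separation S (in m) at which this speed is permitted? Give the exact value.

stop time T_s = (5/4)/6 = 0.2083 s
robot in T_r: 1.2500·0.0600 = 0.0750 m
robot covers 1.2500·0.2083 − ½·6.0000·0.2083² = 0.1302 m while stopping
person approaches 1.4000·(0.0600+0.2083) = 0.3757 m
residual clearance needed = 0.2000+0.0250+0.0150 = 0.2400 m
S_min ≈ 0.0750+0.1302+0.3757+0.2400  ⇒  S_min = 6567/8000 m

S_min = 6567/8000 m = 0.8209 m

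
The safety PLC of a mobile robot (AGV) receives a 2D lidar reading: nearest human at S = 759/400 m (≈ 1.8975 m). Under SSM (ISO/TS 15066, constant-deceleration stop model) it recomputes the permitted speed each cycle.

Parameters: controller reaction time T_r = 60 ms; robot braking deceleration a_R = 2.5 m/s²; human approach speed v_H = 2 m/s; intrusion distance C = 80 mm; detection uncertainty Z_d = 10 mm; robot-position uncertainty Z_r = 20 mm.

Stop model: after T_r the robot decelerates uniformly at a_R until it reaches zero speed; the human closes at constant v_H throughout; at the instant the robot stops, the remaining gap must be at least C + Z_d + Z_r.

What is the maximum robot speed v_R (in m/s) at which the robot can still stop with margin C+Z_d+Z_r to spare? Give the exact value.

collect terms ⇒ (1/5)·v_R² + (43/50)·v_R + (-667/400) = 0
  disc = (43/50)² − 4·(1/5)·(-667/400) = 1296/625 ; √disc = 36/25
  v_R = (−(43/50) + 36/25) / (2·(1/5)) = 29/20 m/s
check:
T_s = v_R/a_R = (29/20)/(5/2) = 0.5800 s
robot covers v_R·T_r = 1.4500·0.0600 = 0.0870 m before braking
robot covers 1.4500·0.5800 − ½·2.5000·0.5800² = 0.4205 m while stopping
human closes 2.0000·0.6400 = 1.2800 m
C+Z_d+Z_r = 0.0800+0.0100+0.0200 = 0.1100 m
sum ≈ 0.0870+0.4205+1.2800+0.1100 ≈ 1.8975 m = S ✓

v_R_max = 29/20 m/s = 1.4500 m/s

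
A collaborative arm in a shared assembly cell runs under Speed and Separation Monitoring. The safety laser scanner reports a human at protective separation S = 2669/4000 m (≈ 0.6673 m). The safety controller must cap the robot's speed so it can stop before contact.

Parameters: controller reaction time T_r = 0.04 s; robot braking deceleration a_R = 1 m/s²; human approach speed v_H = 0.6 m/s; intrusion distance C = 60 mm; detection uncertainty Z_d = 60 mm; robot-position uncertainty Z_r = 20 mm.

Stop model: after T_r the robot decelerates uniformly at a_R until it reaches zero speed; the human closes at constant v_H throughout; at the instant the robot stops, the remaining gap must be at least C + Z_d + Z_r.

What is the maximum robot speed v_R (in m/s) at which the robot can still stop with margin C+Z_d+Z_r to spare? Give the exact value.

collect terms ⇒ (1/2)·v_R² + (16/25)·v_R + (-2013/4000) = 0
  disc = (16/25)² − 4·(1/2)·(-2013/4000) = 14161/10000 ; √disc = 119/100
  v_R = (−(16/25) + 119/100) / (2·(1/2)) = 11/20 m/s
check:
stop time T_s = (11/20)/1 = 0.5500 s
robot covers v_R·T_r = 0.5500·0.0400 = 0.0220 m before braking
braking distance = 0.5500²/(2·1.0000) = 0.1512 m
person approaches 0.6000·(0.0400+0.5500) = 0.3540 m
residual clearance needed = 0.0600+0.0600+0.0200 = 0.1400 m
sum ≈ 0.0220+0.1512+0.3540+0.1400 ≈ 0.6673 m = S ✓

v_R_max = 11/20 m/s = 0.5500 m/s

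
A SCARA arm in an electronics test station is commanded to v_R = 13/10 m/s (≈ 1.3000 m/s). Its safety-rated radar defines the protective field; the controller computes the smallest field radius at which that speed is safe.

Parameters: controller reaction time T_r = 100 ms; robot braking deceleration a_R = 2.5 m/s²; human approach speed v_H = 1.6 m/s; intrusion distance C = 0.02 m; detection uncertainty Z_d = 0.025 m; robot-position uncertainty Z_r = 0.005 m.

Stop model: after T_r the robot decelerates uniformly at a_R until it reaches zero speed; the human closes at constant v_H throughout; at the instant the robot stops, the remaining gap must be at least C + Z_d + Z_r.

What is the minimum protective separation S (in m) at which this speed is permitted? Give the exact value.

S_min = 151/100 m = 1.5100 m

T_s = v_R/a_R = (13/10)/(5/2) = 0.5200 s
reaction-phase robot travel = 1.3000·0.1000 = 0.1300 m
robot covers 1.3000·0.5200 − ½·2.5000·0.5200² = 0.3380 m while stopping
human closes 1.6000·0.6200 = 0.9920 m
margins: 0.0200+0.0250+0.0050 = 0.0500 m
S_min ≈ 0.1300+0.3380+0.9920+0.0500  ⇒  S_min = 151/100 m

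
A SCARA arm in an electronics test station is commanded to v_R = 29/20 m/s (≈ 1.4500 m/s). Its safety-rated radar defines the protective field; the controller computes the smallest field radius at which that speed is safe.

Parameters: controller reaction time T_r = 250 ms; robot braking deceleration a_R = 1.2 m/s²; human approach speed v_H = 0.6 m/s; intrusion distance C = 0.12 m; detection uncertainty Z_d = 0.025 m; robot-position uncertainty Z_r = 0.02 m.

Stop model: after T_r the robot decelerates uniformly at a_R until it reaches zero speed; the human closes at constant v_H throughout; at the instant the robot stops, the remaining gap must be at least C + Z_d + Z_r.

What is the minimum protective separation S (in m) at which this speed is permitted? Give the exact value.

S_min = 10937/4800 m = 2.2785 m

T_s = v_R/a_R = (29/20)/(6/5) = 1.2083 s
robot in T_r: 1.4500·0.2500 = 0.3625 m
robot under decel: 1.4500²/(2·1.2000) = 0.8760 m
human closes 0.6000·1.4583 = 0.8750 m
residual clearance needed = 0.1200+0.0250+0.0200 = 0.1650 m
S_min ≈ 0.3625+0.8760+0.8750+0.1650  ⇒  S_min = 10937/4800 m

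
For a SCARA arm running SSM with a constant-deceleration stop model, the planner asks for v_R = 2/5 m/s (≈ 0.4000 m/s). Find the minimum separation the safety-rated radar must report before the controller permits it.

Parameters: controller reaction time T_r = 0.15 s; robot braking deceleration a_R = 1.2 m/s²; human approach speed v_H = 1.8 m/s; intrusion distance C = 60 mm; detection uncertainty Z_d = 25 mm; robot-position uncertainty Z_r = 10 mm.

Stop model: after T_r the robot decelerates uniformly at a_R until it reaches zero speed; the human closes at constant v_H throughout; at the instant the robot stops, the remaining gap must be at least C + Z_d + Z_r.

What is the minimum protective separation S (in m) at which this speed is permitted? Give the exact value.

braking lasts T_s = (2/5)/(6/5) = 0.3333 s
robot in T_r: 0.4000·0.1500 = 0.0600 m
braking distance = 0.4000²/(2·1.2000) = 0.0667 m
human over T_r+T_s: 1.8000·(0.1500+0.3333) = 0.8700 m
margins: 0.0600+0.0250+0.0100 = 0.0950 m
S_min ≈ 0.0600+0.0667+0.8700+0.0950  ⇒  S_min = 131/120 m

S_min = 131/120 m = 1.0917 m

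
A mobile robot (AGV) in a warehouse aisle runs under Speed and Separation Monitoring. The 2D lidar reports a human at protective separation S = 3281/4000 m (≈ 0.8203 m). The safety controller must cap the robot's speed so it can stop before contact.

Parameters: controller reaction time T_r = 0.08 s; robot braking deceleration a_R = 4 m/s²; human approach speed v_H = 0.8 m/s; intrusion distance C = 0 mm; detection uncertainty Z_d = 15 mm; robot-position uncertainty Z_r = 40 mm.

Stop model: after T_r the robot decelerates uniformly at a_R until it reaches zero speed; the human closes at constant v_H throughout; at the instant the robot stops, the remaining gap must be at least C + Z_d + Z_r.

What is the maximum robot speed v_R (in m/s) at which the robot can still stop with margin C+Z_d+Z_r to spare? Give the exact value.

collect terms ⇒ (1/8)·v_R² + (7/25)·v_R + (-561/800) = 0
  disc = (7/25)² − 4·(1/8)·(-561/800) = 17161/40000 ; √disc = 131/200
  v_R = (−(7/25) + 131/200) / (2·(1/8)) = 3/2 m/s
check:
T_s = v_R/a_R = (3/2)/4 = 0.3750 s
robot covers v_R·T_r = 1.5000·0.0800 = 0.1200 m before braking
robot under decel: 1.5000²/(2·4.0000) = 0.2812 m
human over T_r+T_s: 0.8000·(0.0800+0.3750) = 0.3640 m
residual clearance needed = 0.0000+0.0150+0.0400 = 0.0550 m
sum ≈ 0.1200+0.2812+0.3640+0.0550 ≈ 0.8203 m = S ✓

v_R_max = 3/2 m/s = 1.5000 m/s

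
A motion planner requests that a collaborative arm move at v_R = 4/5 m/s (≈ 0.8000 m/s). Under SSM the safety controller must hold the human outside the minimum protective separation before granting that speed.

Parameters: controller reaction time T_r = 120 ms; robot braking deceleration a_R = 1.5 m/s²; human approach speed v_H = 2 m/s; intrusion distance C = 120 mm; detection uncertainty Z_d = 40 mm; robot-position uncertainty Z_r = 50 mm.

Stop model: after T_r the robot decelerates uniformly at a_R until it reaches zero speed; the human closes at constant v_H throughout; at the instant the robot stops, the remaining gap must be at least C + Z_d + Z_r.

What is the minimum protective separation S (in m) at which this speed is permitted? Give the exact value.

T_s = v_R/a_R = (4/5)/(3/2) = 0.5333 s
reaction-phase robot travel = 0.8000·0.1200 = 0.0960 m
braking distance = 0.8000²/(2·1.5000) = 0.2133 m
human closes 2.0000·0.6533 = 1.3067 m
residual clearance needed = 0.1200+0.0400+0.0500 = 0.2100 m
S_min ≈ 0.0960+0.2133+1.3067+0.2100  ⇒  S_min = 913/500 m

S_min = 913/500 m = 1.8260 m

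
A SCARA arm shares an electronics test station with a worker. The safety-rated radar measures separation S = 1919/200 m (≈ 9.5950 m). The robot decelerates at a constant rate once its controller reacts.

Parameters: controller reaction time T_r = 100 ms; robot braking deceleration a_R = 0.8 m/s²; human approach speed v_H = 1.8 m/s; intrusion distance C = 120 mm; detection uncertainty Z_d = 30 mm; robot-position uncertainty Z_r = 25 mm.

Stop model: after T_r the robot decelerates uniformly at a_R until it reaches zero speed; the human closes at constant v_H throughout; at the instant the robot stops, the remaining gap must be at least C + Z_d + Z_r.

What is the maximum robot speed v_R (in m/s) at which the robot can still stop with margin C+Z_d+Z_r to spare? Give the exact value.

v_R_max = 12/5 m/s = 2.4000 m/s

at the boundary: (5/8)·v² + (47/20)·v + (-231/25) = 0
  disc = (47/20)² − 4·(5/8)·(-231/25) = 11449/400 ; √disc = 107/20
  v_R = (−(47/20) + 107/20) / (2·(5/8)) = 12/5 m/s
check:
stop time T_s = (12/5)/(4/5) = 3.0000 s
reaction-phase robot travel = 2.4000·0.1000 = 0.2400 m
robot under decel: 2.4000²/(2·0.8000) = 3.6000 m
human closes 1.8000·3.1000 = 5.5800 m
residual clearance needed = 0.1200+0.0300+0.0250 = 0.1750 m
sum ≈ 0.2400+3.6000+5.5800+0.1750 ≈ 9.5950 m = S ✓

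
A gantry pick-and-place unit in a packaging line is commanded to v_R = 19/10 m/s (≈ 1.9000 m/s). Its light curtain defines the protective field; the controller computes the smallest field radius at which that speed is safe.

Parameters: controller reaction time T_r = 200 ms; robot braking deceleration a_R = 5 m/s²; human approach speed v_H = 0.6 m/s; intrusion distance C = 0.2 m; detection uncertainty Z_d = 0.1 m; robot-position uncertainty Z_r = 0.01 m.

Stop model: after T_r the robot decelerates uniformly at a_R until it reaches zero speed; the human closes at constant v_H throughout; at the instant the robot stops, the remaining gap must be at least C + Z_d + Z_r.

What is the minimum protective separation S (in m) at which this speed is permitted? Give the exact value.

S_min = 1399/1000 m = 1.3990 m

T_s = v_R/a_R = (19/10)/5 = 0.3800 s
reaction-phase robot travel = 1.9000·0.2000 = 0.3800 m
robot covers 1.9000·0.3800 − ½·5.0000·0.3800² = 0.3610 m while stopping
human over T_r+T_s: 0.6000·(0.2000+0.3800) = 0.3480 m
margins: 0.2000+0.1000+0.0100 = 0.3100 m
S_min ≈ 0.3800+0.3610+0.3480+0.3100  ⇒  S_min = 1399/1000 m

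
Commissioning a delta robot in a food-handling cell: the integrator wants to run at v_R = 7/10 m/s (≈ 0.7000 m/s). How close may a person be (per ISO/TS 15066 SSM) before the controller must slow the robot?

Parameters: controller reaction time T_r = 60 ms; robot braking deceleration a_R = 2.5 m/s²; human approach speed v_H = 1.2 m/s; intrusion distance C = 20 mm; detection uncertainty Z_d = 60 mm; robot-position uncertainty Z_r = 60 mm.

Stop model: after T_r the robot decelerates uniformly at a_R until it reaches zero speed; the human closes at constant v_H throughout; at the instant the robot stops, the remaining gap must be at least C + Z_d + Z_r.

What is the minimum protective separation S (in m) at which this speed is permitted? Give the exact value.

S_min = 86/125 m = 0.6880 m

T_s = v_R/a_R = (7/10)/(5/2) = 0.2800 s
robot in T_r: 0.7000·0.0600 = 0.0420 m
braking distance = 0.7000²/(2·2.5000) = 0.0980 m
person approaches 1.2000·(0.0600+0.2800) = 0.4080 m
C+Z_d+Z_r = 0.0200+0.0600+0.0600 = 0.1400 m
S_min ≈ 0.0420+0.0980+0.4080+0.1400  ⇒  S_min = 86/125 m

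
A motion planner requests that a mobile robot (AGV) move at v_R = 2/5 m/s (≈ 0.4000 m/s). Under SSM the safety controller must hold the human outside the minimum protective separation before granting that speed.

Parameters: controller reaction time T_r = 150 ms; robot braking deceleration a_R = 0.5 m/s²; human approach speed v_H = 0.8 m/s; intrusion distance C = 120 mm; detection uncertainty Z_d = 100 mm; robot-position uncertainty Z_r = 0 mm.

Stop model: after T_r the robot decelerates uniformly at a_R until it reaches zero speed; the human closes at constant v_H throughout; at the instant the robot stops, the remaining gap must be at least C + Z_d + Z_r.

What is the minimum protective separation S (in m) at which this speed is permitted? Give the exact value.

S_min = 6/5 m = 1.2000 m

braking lasts T_s = (2/5)/(1/2) = 0.8000 s
reaction-phase robot travel = 0.4000·0.1500 = 0.0600 m
braking distance = 0.4000²/(2·0.5000) = 0.1600 m
human over T_r+T_s: 0.8000·(0.1500+0.8000) = 0.7600 m
residual clearance needed = 0.1200+0.1000+0.0000 = 0.2200 m
S_min ≈ 0.0600+0.1600+0.7600+0.2200  ⇒  S_min = 6/5 m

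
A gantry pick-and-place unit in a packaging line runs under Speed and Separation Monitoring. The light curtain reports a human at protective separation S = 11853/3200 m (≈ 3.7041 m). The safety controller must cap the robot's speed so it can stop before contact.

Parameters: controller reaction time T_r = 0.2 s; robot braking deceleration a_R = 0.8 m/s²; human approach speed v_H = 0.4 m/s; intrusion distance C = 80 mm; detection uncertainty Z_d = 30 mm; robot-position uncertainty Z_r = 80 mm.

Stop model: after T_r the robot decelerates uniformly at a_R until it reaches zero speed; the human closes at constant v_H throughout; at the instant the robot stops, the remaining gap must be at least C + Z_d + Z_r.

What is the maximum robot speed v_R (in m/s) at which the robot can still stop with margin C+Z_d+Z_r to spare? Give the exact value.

at the boundary: (5/8)·v² + (7/10)·v + (-10989/3200) = 0
  disc = (7/10)² − 4·(5/8)·(-10989/3200) = 58081/6400 ; √disc = 241/80
  v_R = (−(7/10) + 241/80) / (2·(5/8)) = 37/20 m/s
check:
braking lasts T_s = (37/20)/(4/5) = 2.3125 s
robot in T_r: 1.8500·0.2000 = 0.3700 m
robot covers 1.8500·2.3125 − ½·0.8000·2.3125² = 2.1391 m while stopping
person approaches 0.4000·(0.2000+2.3125) = 1.0050 m
residual clearance needed = 0.0800+0.0300+0.0800 = 0.1900 m
sum ≈ 0.3700+2.1391+1.0050+0.1900 ≈ 3.7041 m = S ✓

v_R_max = 37/20 m/s = 1.8500 m/s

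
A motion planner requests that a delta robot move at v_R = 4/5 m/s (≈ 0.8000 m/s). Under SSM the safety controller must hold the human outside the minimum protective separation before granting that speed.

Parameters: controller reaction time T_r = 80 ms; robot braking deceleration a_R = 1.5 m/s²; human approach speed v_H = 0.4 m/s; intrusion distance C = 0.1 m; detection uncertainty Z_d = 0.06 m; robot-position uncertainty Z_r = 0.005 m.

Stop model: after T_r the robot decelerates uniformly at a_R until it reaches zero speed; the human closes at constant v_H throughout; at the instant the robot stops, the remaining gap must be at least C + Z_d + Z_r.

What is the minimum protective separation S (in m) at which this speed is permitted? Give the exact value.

S_min = 2063/3000 m = 0.6877 m

stop time T_s = (4/5)/(3/2) = 0.5333 s
reaction-phase robot travel = 0.8000·0.0800 = 0.0640 m
robot covers 0.8000·0.5333 − ½·1.5000·0.5333² = 0.2133 m while stopping
human closes 0.4000·0.6133 = 0.2453 m
C+Z_d+Z_r = 0.1000+0.0600+0.0050 = 0.1650 m
S_min ≈ 0.0640+0.2133+0.2453+0.1650  ⇒  S_min = 2063/3000 m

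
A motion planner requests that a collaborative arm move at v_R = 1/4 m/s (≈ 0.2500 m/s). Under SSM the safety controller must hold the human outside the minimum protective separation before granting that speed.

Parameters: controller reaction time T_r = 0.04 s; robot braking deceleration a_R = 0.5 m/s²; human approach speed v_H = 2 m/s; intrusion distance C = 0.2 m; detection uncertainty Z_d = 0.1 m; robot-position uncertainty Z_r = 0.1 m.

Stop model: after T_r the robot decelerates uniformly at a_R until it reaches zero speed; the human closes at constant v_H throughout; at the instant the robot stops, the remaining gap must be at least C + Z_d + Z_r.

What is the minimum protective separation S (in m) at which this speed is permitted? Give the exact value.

S_min = 621/400 m = 1.5525 m

braking lasts T_s = (1/4)/(1/2) = 0.5000 s
reaction-phase robot travel = 0.2500·0.0400 = 0.0100 m
robot under decel: 0.2500²/(2·0.5000) = 0.0625 m
human closes 2.0000·0.5400 = 1.0800 m
C+Z_d+Z_r = 0.2000+0.1000+0.1000 = 0.4000 m
S_min ≈ 0.0100+0.0625+1.0800+0.4000  ⇒  S_min = 621/400 m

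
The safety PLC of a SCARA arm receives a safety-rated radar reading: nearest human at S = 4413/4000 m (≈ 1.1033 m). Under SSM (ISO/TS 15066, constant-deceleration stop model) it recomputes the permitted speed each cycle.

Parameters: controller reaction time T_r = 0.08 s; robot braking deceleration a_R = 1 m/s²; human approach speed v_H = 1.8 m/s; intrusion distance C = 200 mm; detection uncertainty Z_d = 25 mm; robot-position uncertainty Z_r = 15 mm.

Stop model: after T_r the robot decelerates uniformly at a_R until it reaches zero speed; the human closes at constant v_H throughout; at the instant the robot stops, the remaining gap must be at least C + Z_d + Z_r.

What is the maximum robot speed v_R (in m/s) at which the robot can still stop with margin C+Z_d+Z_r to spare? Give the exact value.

at the boundary: (1/2)·v² + (47/25)·v + (-2877/4000) = 0
  disc = (47/25)² − 4·(1/2)·(-2877/4000) = 49729/10000 ; √disc = 223/100
  v_R = (−(47/25) + 223/100) / (2·(1/2)) = 7/20 m/s
check:
T_s = v_R/a_R = (7/20)/1 = 0.3500 s
reaction-phase robot travel = 0.3500·0.0800 = 0.0280 m
robot under decel: 0.3500²/(2·1.0000) = 0.0612 m
person approaches 1.8000·(0.0800+0.3500) = 0.7740 m
margins: 0.2000+0.0250+0.0150 = 0.2400 m
sum ≈ 0.0280+0.0612+0.7740+0.2400 ≈ 1.1033 m = S ✓

v_R_max = 7/20 m/s = 0.3500 m/s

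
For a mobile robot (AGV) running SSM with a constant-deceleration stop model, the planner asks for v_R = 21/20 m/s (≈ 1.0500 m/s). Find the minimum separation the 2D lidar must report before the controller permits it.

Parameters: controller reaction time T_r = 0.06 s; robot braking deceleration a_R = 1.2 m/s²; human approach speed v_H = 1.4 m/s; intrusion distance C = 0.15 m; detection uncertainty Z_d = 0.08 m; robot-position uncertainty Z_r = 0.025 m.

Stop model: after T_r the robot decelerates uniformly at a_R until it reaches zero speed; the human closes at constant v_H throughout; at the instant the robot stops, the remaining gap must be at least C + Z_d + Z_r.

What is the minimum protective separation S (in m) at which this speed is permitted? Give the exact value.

S_min = 16691/8000 m = 2.0864 m

stop time T_s = (21/20)/(6/5) = 0.8750 s
robot covers v_R·T_r = 1.0500·0.0600 = 0.0630 m before braking
robot covers 1.0500·0.8750 − ½·1.2000·0.8750² = 0.4594 m while stopping
human closes 1.4000·0.9350 = 1.3090 m
margins: 0.1500+0.0800+0.0250 = 0.2550 m
S_min ≈ 0.0630+0.4594+1.3090+0.2550  ⇒  S_min = 16691/8000 m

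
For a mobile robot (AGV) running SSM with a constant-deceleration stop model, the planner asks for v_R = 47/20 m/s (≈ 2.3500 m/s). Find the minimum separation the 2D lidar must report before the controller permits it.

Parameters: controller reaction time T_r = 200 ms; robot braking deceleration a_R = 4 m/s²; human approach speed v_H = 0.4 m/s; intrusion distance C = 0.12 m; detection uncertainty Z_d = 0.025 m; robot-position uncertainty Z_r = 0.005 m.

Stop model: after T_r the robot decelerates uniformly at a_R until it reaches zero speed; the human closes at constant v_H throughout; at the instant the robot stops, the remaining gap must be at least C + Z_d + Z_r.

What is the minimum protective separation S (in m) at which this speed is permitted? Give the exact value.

S_min = 5201/3200 m = 1.6253 m

stop time T_s = (47/20)/4 = 0.5875 s
reaction-phase robot travel = 2.3500·0.2000 = 0.4700 m
robot under decel: 2.3500²/(2·4.0000) = 0.6903 m
person approaches 0.4000·(0.2000+0.5875) = 0.3150 m
margins: 0.1200+0.0250+0.0050 = 0.1500 m
S_min ≈ 0.4700+0.6903+0.3150+0.1500  ⇒  S_min = 5201/3200 m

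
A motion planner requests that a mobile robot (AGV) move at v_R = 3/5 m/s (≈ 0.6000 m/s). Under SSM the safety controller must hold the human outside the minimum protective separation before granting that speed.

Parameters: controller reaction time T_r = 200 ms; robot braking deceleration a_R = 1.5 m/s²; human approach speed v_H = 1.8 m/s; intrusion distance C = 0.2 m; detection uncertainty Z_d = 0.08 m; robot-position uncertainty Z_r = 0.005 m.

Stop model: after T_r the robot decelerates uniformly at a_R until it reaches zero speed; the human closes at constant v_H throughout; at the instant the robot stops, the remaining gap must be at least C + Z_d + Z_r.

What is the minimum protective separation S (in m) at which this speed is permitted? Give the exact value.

T_s = v_R/a_R = (3/5)/(3/2) = 0.4000 s
reaction-phase robot travel = 0.6000·0.2000 = 0.1200 m
robot covers 0.6000·0.4000 − ½·1.5000·0.4000² = 0.1200 m while stopping
human closes 1.8000·0.6000 = 1.0800 m
margins: 0.2000+0.0800+0.0050 = 0.2850 m
S_min ≈ 0.1200+0.1200+1.0800+0.2850  ⇒  S_min = 321/200 m

S_min = 321/200 m = 1.6050 m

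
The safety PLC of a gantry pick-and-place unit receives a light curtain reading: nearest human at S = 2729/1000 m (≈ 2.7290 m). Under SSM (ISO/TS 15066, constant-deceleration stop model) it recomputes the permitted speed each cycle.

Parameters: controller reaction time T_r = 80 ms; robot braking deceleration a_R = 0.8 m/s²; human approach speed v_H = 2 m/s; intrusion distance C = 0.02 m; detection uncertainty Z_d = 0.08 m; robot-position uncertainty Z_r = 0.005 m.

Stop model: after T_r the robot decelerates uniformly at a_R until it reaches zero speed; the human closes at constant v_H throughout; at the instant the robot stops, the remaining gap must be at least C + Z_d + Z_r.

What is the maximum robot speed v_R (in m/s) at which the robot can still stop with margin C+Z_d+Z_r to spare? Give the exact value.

v_R_max = 4/5 m/s = 0.8000 m/s

quadratic (5/8)·v² + (129/50)·v + (-308/125) = 0
  disc = (129/50)² − 4·(5/8)·(-308/125) = 32041/2500 ; √disc = 179/50
  v_R = (−(129/50) + 179/50) / (2·(5/8)) = 4/5 m/s
check:
T_s = v_R/a_R = (4/5)/(4/5) = 1.0000 s
robot in T_r: 0.8000·0.0800 = 0.0640 m
robot covers 0.8000·1.0000 − ½·0.8000·1.0000² = 0.4000 m while stopping
human closes 2.0000·1.0800 = 2.1600 m
residual clearance needed = 0.0200+0.0800+0.0050 = 0.1050 m
sum ≈ 0.0640+0.4000+2.1600+0.1050 ≈ 2.7290 m = S ✓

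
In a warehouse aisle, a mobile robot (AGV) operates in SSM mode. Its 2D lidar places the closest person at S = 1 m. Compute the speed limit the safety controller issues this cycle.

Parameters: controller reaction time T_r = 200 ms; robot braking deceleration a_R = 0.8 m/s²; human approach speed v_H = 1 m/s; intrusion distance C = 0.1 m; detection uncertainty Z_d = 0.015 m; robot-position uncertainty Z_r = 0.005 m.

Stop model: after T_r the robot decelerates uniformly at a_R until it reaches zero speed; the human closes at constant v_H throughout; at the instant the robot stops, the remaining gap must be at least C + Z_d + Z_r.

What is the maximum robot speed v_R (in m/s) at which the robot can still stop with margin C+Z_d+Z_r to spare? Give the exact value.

collect terms ⇒ (5/8)·v_R² + (29/20)·v_R + (-17/25) = 0
  disc = (29/20)² − 4·(5/8)·(-17/25) = 1521/400 ; √disc = 39/20
  v_R = (−(29/20) + 39/20) / (2·(5/8)) = 2/5 m/s
check:
T_s = v_R/a_R = (2/5)/(4/5) = 0.5000 s
robot in T_r: 0.4000·0.2000 = 0.0800 m
braking distance = 0.4000²/(2·0.8000) = 0.1000 m
human closes 1.0000·0.7000 = 0.7000 m
C+Z_d+Z_r = 0.1000+0.0150+0.0050 = 0.1200 m
sum ≈ 0.0800+0.1000+0.7000+0.1200 ≈ 1.0000 m = S ✓

v_R_max = 2/5 m/s = 0.4000 m/s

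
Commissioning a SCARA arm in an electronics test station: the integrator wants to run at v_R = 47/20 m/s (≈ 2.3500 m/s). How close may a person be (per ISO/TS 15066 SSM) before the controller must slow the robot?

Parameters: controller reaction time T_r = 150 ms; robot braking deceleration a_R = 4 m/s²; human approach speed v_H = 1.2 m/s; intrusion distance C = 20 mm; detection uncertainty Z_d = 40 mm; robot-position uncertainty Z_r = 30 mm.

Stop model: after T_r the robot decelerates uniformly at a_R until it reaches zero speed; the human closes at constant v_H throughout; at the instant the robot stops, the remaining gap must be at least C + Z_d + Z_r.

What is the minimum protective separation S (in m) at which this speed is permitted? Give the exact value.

S_min = 6457/3200 m = 2.0178 m

T_s = v_R/a_R = (47/20)/4 = 0.5875 s
reaction-phase robot travel = 2.3500·0.1500 = 0.3525 m
braking distance = 2.3500²/(2·4.0000) = 0.6903 m
human closes 1.2000·0.7375 = 0.8850 m
C+Z_d+Z_r = 0.0200+0.0400+0.0300 = 0.0900 m
S_min ≈ 0.3525+0.6903+0.8850+0.0900  ⇒  S_min = 6457/3200 m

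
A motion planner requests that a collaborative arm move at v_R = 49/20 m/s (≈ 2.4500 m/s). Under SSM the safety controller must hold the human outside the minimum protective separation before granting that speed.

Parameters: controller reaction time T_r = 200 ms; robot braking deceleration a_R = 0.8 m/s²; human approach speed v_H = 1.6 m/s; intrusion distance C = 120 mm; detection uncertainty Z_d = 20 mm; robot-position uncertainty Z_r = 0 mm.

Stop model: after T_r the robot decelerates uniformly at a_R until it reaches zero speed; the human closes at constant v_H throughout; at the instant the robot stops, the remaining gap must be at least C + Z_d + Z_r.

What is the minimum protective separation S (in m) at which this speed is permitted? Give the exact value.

S_min = 1229/128 m = 9.6016 m

stop time T_s = (49/20)/(4/5) = 3.0625 s
robot in T_r: 2.4500·0.2000 = 0.4900 m
robot covers 2.4500·3.0625 − ½·0.8000·3.0625² = 3.7516 m while stopping
human over T_r+T_s: 1.6000·(0.2000+3.0625) = 5.2200 m
C+Z_d+Z_r = 0.1200+0.0200+0.0000 = 0.1400 m
S_min ≈ 0.4900+3.7516+5.2200+0.1400  ⇒  S_min = 1229/128 m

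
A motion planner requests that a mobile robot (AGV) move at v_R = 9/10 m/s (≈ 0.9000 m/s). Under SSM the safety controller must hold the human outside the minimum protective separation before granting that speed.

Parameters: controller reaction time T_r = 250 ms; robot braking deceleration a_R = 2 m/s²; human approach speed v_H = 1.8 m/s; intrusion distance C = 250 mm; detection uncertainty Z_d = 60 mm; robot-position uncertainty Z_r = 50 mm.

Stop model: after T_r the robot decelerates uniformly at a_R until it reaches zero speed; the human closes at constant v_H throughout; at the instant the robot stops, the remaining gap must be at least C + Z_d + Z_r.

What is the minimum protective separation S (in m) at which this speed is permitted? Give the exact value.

S_min = 819/400 m = 2.0475 m

stop time T_s = (9/10)/2 = 0.4500 s
reaction-phase robot travel = 0.9000·0.2500 = 0.2250 m
robot under decel: 0.9000²/(2·2.0000) = 0.2025 m
human closes 1.8000·0.7000 = 1.2600 m
C+Z_d+Z_r = 0.2500+0.0600+0.0500 = 0.3600 m
S_min ≈ 0.2250+0.2025+1.2600+0.3600  ⇒  S_min = 819/400 m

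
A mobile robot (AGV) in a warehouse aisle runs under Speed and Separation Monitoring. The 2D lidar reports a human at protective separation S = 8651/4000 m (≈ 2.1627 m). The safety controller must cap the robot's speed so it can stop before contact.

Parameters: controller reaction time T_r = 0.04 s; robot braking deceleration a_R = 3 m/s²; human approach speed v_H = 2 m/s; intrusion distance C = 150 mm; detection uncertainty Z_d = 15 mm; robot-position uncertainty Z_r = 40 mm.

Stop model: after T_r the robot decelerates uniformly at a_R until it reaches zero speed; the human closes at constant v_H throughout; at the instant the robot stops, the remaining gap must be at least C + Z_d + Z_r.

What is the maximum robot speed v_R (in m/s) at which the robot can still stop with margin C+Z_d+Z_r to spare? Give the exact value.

v_R_max = 37/20 m/s = 1.8500 m/s

quadratic (1/6)·v² + (53/75)·v + (-7511/4000) = 0
  disc = (53/75)² − 4·(1/6)·(-7511/4000) = 157609/90000 ; √disc = 397/300
  v_R = (−(53/75) + 397/300) / (2·(1/6)) = 37/20 m/s
check:
T_s = v_R/a_R = (37/20)/3 = 0.6167 s
robot in T_r: 1.8500·0.0400 = 0.0740 m
robot covers 1.8500·0.6167 − ½·3.0000·0.6167² = 0.5704 m while stopping
human closes 2.0000·0.6567 = 1.3133 m
margins: 0.1500+0.0150+0.0400 = 0.2050 m
sum ≈ 0.0740+0.5704+1.3133+0.2050 ≈ 2.1627 m = S ✓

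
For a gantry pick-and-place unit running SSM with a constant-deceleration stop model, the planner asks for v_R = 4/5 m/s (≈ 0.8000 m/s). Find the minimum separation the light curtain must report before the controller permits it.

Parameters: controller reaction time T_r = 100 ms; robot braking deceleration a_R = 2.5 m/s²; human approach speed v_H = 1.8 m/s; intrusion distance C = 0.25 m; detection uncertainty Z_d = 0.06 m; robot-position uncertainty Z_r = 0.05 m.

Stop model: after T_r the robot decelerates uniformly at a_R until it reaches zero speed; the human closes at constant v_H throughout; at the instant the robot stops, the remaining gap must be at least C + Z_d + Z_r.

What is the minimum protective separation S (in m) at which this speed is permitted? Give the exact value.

stop time T_s = (4/5)/(5/2) = 0.3200 s
robot in T_r: 0.8000·0.1000 = 0.0800 m
robot covers 0.8000·0.3200 − ½·2.5000·0.3200² = 0.1280 m while stopping
human closes 1.8000·0.4200 = 0.7560 m
margins: 0.2500+0.0600+0.0500 = 0.3600 m
S_min ≈ 0.0800+0.1280+0.7560+0.3600  ⇒  S_min = 331/250 m

S_min = 331/250 m = 1.3240 m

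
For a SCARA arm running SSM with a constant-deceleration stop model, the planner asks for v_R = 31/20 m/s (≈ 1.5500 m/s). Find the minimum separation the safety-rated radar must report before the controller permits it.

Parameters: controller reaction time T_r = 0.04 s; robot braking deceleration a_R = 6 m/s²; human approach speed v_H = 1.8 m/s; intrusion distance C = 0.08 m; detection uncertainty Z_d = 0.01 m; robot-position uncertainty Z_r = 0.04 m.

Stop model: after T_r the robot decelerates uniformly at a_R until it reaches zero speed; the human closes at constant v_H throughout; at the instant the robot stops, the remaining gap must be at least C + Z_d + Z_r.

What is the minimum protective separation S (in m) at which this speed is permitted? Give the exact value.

S_min = 22301/24000 m = 0.9292 m

T_s = v_R/a_R = (31/20)/6 = 0.2583 s
robot in T_r: 1.5500·0.0400 = 0.0620 m
robot covers 1.5500·0.2583 − ½·6.0000·0.2583² = 0.2002 m while stopping
person approaches 1.8000·(0.0400+0.2583) = 0.5370 m
residual clearance needed = 0.0800+0.0100+0.0400 = 0.1300 m
S_min ≈ 0.0620+0.2002+0.5370+0.1300  ⇒  S_min = 22301/24000 m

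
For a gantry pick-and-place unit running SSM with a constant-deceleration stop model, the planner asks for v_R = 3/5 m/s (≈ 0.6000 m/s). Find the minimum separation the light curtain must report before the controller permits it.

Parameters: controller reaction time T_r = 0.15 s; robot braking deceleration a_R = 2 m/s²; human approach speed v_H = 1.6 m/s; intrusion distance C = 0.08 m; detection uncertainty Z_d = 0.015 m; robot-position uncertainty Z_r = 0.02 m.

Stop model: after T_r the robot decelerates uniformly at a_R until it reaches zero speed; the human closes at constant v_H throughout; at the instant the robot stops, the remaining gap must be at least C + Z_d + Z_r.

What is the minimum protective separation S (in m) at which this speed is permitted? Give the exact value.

S_min = 203/200 m = 1.0150 m

braking lasts T_s = (3/5)/2 = 0.3000 s
reaction-phase robot travel = 0.6000·0.1500 = 0.0900 m
robot under decel: 0.6000²/(2·2.0000) = 0.0900 m
human closes 1.6000·0.4500 = 0.7200 m
residual clearance needed = 0.0800+0.0150+0.0200 = 0.1150 m
S_min ≈ 0.0900+0.0900+0.7200+0.1150  ⇒  S_min = 203/200 m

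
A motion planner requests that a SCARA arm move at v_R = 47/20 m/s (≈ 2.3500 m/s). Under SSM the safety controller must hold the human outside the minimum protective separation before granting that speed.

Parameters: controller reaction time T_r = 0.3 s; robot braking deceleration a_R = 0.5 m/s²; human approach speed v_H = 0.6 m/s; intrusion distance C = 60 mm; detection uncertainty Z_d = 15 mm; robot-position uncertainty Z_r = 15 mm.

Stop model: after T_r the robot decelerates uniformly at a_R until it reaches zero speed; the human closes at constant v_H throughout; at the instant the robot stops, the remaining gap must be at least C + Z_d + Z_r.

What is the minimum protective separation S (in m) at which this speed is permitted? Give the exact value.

braking lasts T_s = (47/20)/(1/2) = 4.7000 s
robot covers v_R·T_r = 2.3500·0.3000 = 0.7050 m before braking
robot covers 2.3500·4.7000 − ½·0.5000·4.7000² = 5.5225 m while stopping
human closes 0.6000·5.0000 = 3.0000 m
residual clearance needed = 0.0600+0.0150+0.0150 = 0.0900 m
S_min ≈ 0.7050+5.5225+3.0000+0.0900  ⇒  S_min = 3727/400 m

S_min = 3727/400 m = 9.3175 m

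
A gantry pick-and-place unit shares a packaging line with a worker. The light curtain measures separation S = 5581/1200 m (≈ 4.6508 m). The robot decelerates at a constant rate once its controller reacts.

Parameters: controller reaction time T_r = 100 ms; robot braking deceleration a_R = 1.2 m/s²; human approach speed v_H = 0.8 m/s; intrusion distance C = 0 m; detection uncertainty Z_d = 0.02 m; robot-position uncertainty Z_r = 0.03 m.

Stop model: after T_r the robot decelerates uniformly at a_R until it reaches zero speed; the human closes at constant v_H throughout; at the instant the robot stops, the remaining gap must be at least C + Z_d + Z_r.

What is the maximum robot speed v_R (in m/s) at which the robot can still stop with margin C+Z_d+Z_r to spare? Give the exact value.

v_R_max = 5/2 m/s = 2.5000 m/s

collect terms ⇒ (5/12)·v_R² + (23/30)·v_R + (-217/48) = 0
  disc = (23/30)² − 4·(5/12)·(-217/48) = 3249/400 ; √disc = 57/20
  v_R = (−(23/30) + 57/20) / (2·(5/12)) = 5/2 m/s
check:
braking lasts T_s = (5/2)/(6/5) = 2.0833 s
robot covers v_R·T_r = 2.5000·0.1000 = 0.2500 m before braking
robot under decel: 2.5000²/(2·1.2000) = 2.6042 m
person approaches 0.8000·(0.1000+2.0833) = 1.7467 m
C+Z_d+Z_r = 0.0000+0.0200+0.0300 = 0.0500 m
sum ≈ 0.2500+2.6042+1.7467+0.0500 ≈ 4.6508 m = S ✓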